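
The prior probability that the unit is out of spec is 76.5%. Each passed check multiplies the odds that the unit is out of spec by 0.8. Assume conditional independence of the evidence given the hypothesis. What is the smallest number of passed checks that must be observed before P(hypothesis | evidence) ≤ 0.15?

14

Prior odds: 0.765 ÷ 0.235 = 153/47.
Likelihood ratio per passed check = 0.8.
Target posterior odds = 0.15/0.85 = 3/17.
Require 0.8ⁿ ≤ 3/17 ÷ (153/47) = 47/867.
0.8¹³ ≈0.0549756 is still above 47/867 but 0.8¹⁴ ≈0.0439805 is at or below it, so n = 14.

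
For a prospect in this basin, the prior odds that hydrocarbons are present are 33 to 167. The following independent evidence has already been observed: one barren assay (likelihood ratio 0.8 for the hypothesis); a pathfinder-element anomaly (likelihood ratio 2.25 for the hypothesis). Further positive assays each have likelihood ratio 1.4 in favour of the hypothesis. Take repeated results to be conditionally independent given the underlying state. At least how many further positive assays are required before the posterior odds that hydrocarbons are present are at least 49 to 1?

15

Prior odds = 33/167.
Combined Bayes factor of the evidence already in hand = 0.8 × 2.25 = 1.8.
Odds after that evidence = (33/167) × 1.8 = 297/835.
Target odds = 49.
Need 1.4ⁿ ≥ 49 ÷ (297/835) = 40915/297.
1.4¹⁴ ≈111.12 falls short of 40915/297 but 1.4¹⁵ ≈155.568 reaches it, so n = 15.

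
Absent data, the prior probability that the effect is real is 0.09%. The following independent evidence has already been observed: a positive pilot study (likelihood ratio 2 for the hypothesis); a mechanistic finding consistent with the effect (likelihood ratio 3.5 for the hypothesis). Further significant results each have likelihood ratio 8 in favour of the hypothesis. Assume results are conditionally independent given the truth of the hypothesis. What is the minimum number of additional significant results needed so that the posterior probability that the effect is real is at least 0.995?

5

Prior odds = 0.0009/0.9991 = 9/9991.
Combined Bayes factor of the evidence already in hand = 2 × 3.5 = 7.
Odds after that evidence = (9/9991) × 7 = 63/9991.
Target odds = 0.995/0.005 = 199.
Need 8ⁿ ≥ 199 ÷ (63/9991) = 1988209/63.
8⁴ = 4096 falls short of 1988209/63 but 8⁵ = 32768 reaches it, so n = 5.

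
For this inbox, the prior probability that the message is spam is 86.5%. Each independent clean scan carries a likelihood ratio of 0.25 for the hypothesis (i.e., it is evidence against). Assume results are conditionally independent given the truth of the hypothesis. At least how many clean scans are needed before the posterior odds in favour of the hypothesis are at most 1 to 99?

5

Prior odds = 0.865/0.135 = 173/27.
Likelihood ratio per clean scan = 0.25.
Target odds = 1/99.
Require 0.25ⁿ ≤ 1/99 ÷ (173/27) = 3/1903.
0.25⁴ = 0.00390625 is still above 3/1903 but 0.25⁵ = 1/1024 is at or below it, so n = 5.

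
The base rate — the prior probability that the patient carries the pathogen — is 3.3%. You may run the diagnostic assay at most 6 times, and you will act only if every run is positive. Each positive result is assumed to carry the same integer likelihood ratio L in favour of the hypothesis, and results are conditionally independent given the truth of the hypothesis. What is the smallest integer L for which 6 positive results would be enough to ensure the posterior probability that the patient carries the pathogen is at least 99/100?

4

Prior odds = 0.033/0.967 = 33/967.
Target odds = 0.99/0.01 = 99.
Need L⁶ ≥ 99 ÷ (33/967) = 2901.
3⁶ = 729 < 2901 ≤ 4096 = 4⁶, so L = 4.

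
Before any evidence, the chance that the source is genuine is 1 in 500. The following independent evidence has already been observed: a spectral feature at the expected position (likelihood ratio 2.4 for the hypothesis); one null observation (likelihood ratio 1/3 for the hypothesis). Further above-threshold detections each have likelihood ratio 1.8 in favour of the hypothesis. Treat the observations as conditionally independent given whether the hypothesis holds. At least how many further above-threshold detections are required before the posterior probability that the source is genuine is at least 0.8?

Prior odds = 0.002/0.998 = 1/499.
Combined Bayes factor of the evidence already in hand = 2.4 × (1/3) = 0.8.
Odds after that evidence = (1/499) × 0.8 = 4/2495.
Target odds = 0.8/0.2 = 4.
Need 1.8ⁿ ≥ 4 ÷ (4/2495) = 2495.
1.8¹³ ≈2082.3 falls short of 2495 but 1.8¹⁴ ≈3748.13 reaches it, so n = 14.

14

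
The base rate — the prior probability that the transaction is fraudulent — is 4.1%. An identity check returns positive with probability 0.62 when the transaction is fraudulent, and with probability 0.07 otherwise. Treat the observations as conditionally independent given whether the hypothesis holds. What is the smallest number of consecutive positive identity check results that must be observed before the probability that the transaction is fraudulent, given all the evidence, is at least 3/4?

Prior odds = 0.041/0.959 = 41/959.
Likelihood ratio of a positive result = 0.62/0.07 = 62/7.
Target posterior odds = 0.75/0.25 = 3.
Require (62/7)ⁿ ≥ 3 ÷ (41/959) = 2877/41.
(62/7)¹ = 62/7 falls short of 2877/41 but (62/7)² = 3844/49 reaches it, so n = 2.

2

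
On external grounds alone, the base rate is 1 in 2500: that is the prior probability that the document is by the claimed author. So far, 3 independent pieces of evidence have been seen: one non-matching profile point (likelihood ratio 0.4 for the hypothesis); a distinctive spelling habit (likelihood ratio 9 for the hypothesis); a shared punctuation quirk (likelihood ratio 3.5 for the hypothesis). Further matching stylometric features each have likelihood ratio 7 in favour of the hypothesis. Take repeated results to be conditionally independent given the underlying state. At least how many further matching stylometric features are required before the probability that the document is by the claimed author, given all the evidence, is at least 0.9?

Prior odds = 0.0004/0.9996 = 1/2499.
Combined Bayes factor of the evidence already in hand = 0.4 × 9 × 3.5 = 12.6.
Odds after that evidence = (1/2499) × 12.6 = 3/595.
Target odds = 0.9/0.1 = 9.
Need 7ⁿ ≥ 9 ÷ (3/595) = 1785.
7³ = 343 falls short of 1785 but 7⁴ = 2401 reaches it, so n = 4.

4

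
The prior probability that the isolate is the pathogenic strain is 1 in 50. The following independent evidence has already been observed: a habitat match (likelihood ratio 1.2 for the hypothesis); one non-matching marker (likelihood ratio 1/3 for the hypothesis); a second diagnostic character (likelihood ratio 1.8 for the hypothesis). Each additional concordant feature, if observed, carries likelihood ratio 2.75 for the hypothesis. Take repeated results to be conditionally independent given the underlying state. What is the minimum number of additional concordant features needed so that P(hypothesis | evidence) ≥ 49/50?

9

Prior odds = 0.02/0.98 = 1/49.
Combined Bayes factor of the evidence already in hand = 1.2 × (1/3) × 1.8 = 0.72.
Odds after that evidence = (1/49) × 0.72 = 18/1225.
Target odds = 0.98/0.02 = 49.
Need 2.75ⁿ ≥ 49 ÷ (18/1225) = 60025/18.
2.75⁸ = 214358881/65536 falls short of 60025/18 but 2.75⁹ ≈8994.86 reaches it, so n = 9.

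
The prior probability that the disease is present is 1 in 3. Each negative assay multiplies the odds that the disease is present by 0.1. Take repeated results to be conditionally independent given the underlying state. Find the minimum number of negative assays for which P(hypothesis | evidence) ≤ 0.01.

Prior odds = (1/3)/(2/3) = 0.5.
Likelihood ratio per negative assay = 0.1.
Target odds: 0.01 ÷ 0.99 = 1/99.
Need 0.5 × 0.1ⁿ ≤ 1/99, i.e. 0.1ⁿ ≤ 2/99.
0.1¹ = 0.1 is still above 2/99 but 0.1² = 0.01 is at or below it, so n = 2.

2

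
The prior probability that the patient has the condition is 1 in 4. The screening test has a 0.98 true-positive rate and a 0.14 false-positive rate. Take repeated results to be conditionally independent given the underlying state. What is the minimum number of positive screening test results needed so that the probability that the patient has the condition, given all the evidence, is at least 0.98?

3

Prior odds: 0.25 ÷ 0.75 = 1/3.
Likelihood ratio of a positive result = 0.98/0.14 = 7.
Target odds: 0.98 ÷ 0.02 = 49.
Need (1/3) × 7ⁿ ≥ 49, i.e. 7ⁿ ≥ 147.
7² = 49 falls short of 147 but 7³ = 343 reaches it, so n = 3.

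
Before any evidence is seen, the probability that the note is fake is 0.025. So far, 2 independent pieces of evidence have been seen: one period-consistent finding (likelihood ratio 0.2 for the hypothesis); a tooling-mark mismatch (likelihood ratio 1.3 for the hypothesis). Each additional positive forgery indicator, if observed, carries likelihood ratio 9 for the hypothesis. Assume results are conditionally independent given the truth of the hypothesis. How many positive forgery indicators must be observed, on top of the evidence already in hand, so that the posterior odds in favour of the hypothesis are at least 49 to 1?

Prior odds = 0.025/0.975 = 1/39.
Combined Bayes factor of the evidence already in hand = 0.2 × 1.3 = 0.26.
Odds after that evidence = (1/39) × 0.26 = 1/150.
Target odds = 49.
Need 9ⁿ ≥ 49 ÷ (1/150) = 7350.
9⁴ = 6561 falls short of 7350 but 9⁵ = 59049 reaches it, so n = 5.

5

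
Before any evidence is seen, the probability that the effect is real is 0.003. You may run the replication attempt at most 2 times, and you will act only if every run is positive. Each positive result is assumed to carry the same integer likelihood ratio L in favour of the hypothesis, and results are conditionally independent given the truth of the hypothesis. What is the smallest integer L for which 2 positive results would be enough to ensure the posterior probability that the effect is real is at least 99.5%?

258

Prior odds = 0.003/0.997 = 3/997.
Target odds = 0.995/0.005 = 199.
Need L² ≥ 199 ÷ (3/997) = 198403/3.
257² = 66049 < 198403/3 ≤ 66564 = 258², so L = 258.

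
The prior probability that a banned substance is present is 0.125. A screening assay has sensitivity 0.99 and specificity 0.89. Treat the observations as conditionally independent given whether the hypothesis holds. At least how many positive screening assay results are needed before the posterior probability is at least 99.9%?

5

Prior odds: 0.125 ÷ 0.875 = 1/7.
False-positive rate = 1 − 0.89 = 0.11; likelihood ratio of a positive = 0.99/0.11 = 9.
Target odds: 0.999 ÷ 0.001 = 999.
Need (1/7) × 9ⁿ ≥ 999, i.e. 9ⁿ ≥ 6993.
9⁴ = 6561 falls short of 6993 but 9⁵ = 59049 reaches it, so n = 5.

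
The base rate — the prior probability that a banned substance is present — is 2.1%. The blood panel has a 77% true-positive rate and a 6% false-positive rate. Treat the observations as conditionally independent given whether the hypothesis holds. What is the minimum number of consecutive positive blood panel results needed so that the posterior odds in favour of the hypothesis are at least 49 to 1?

4

Prior odds: 0.021 ÷ 0.979 = 21/979.
Likelihood ratio of a positive result = 0.77/0.06 = 77/6.
Target odds = 49.
Require (77/6)ⁿ ≥ 49 ÷ (21/979) = 6853/3.
(77/6)³ = 456533/216 falls short of 6853/3 but (77/6)⁴ = 35153041/1296 reaches it, so n = 4.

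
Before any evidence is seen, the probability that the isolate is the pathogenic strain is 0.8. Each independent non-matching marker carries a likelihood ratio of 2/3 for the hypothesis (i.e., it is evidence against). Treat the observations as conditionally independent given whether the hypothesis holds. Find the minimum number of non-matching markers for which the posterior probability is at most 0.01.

Prior odds: 0.8 ÷ 0.2 = 4.
Likelihood ratio per non-matching marker = 2/3.
Target posterior odds = 0.01/0.99 = 1/99.
Require (2/3)ⁿ ≤ 1/99 ÷ 4 = 1/396.
(2/3)¹⁴ = 16384/4782969 is still above 1/396 but (2/3)¹⁵ = 32768/14348907 is at or below it, so n = 15.

15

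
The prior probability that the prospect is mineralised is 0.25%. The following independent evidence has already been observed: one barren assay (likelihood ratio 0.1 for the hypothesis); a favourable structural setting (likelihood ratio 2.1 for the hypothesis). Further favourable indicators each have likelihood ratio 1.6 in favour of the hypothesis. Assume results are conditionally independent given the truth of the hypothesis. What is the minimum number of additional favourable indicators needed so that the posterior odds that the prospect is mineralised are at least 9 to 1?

21

Prior odds = 0.0025/0.9975 = 1/399.
Combined Bayes factor of the evidence already in hand = 0.1 × 2.1 = 0.21.
Odds after that evidence = (1/399) × 0.21 = 1/1900.
Target odds = 9.
Need 1.6ⁿ ≥ 9 ÷ (1/1900) = 17100.
1.6²⁰ ≈12089.3 falls short of 17100 but 1.6²¹ ≈19342.8 reaches it, so n = 21.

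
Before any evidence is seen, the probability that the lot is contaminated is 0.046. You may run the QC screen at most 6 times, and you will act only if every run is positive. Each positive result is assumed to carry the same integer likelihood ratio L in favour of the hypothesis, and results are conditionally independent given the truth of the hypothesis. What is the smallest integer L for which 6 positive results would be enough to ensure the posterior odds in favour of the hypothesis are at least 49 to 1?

4

Prior odds = 0.046/0.954 = 23/477.
Target odds = 49.
Need L⁶ ≥ 49 ÷ (23/477) = 23373/23.
3⁶ = 729 < 23373/23 ≤ 4096 = 4⁶, so L = 4.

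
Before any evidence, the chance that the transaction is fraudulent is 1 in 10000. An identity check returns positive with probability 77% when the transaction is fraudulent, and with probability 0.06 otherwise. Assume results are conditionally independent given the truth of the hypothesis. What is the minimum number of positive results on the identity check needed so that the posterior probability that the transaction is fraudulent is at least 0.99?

Prior odds: 0.0001 ÷ 0.9999 = 1/9999.
Likelihood ratio of a positive result = 0.77/0.06 = 77/6.
Target odds: 0.99 ÷ 0.01 = 99.
Need (1/9999) × (77/6)ⁿ ≥ 99, i.e. (77/6)ⁿ ≥ 989901.
(77/6)⁵ ≈348095 falls short of 989901 but (77/6)⁶ ≈4.46721e+06 reaches it, so n = 6.

6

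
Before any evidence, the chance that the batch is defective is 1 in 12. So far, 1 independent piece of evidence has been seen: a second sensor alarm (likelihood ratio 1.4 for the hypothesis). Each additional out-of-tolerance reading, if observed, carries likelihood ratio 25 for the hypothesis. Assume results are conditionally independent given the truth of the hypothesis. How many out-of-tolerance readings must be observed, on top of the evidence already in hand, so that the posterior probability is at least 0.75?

Prior odds = (1/12)/(11/12) = 1/11.
Bayes factor of the evidence already in hand = 1.4.
Odds after that evidence = (1/11) × 1.4 = 7/55.
Target odds = 0.75/0.25 = 3.
Need 25ⁿ ≥ 3 ÷ (7/55) = 165/7.
25¹ = 25, which meets the required 165/7; so n = 1.

1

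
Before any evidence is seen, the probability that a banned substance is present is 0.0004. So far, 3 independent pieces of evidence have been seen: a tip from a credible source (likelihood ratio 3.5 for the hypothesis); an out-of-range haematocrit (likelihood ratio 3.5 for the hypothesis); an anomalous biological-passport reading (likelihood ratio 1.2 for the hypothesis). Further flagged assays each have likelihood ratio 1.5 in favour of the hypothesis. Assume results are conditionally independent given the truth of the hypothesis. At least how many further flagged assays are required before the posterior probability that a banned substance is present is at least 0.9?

19

Prior odds = 0.0004/0.9996 = 1/2499.
Combined Bayes factor of the evidence already in hand = 3.5 × 3.5 × 1.2 = 14.7.
Odds after that evidence = (1/2499) × 14.7 = 1/170.
Target odds = 0.9/0.1 = 9.
Need 1.5ⁿ ≥ 9 ÷ (1/170) = 1530.
1.5¹⁸ = 387420489/262144 falls short of 1530 but 1.5¹⁹ ≈2216.84 reaches it, so n = 19.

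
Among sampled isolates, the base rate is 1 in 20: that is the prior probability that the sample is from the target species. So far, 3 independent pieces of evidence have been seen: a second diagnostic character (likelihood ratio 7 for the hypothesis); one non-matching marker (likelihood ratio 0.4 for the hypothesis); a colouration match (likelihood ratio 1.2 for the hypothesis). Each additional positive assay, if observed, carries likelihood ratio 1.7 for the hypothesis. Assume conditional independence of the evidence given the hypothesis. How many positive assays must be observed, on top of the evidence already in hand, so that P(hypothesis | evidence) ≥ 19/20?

9

Prior odds = 0.05/0.95 = 1/19.
Combined Bayes factor of the evidence already in hand = 7 × 0.4 × 1.2 = 3.36.
Odds after that evidence = (1/19) × 3.36 = 84/475.
Target odds = 0.95/0.05 = 19.
Need 1.7ⁿ ≥ 19 ÷ (84/475) = 9025/84.
1.7⁸ ≈69.7576 falls short of 9025/84 but 1.7⁹ ≈118.588 reaches it, so n = 9.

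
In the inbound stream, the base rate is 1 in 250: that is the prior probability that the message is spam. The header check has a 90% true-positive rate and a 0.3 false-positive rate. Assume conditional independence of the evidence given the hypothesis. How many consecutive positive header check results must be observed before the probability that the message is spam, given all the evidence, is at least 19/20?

8

Prior odds: 0.004 ÷ 0.996 = 1/249.
Likelihood ratio of a positive result = 0.9/0.3 = 3.
Target odds: 0.95 ÷ 0.05 = 19.
Require 3ⁿ ≥ 19 ÷ (1/249) = 4731.
3⁷ = 2187 falls short of 4731 but 3⁸ = 6561 reaches it, so n = 8.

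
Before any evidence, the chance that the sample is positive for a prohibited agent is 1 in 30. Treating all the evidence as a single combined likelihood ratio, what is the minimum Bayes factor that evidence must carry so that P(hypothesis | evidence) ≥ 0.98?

Prior odds = (1/30)/(29/30) = 1/29.
Target odds = 0.98/0.02 = 49.
Required Bayes factor = 49 ÷ (1/29) = 1421.

1421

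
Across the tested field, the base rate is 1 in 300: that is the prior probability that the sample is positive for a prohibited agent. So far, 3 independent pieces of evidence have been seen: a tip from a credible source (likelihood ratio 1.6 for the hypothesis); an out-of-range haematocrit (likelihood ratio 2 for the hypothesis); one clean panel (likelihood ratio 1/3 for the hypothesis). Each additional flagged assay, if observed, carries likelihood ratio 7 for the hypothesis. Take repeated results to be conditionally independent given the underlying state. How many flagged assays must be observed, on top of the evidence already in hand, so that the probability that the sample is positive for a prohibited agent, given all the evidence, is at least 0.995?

6

Prior odds = (1/300)/(299/300) = 1/299.
Combined Bayes factor of the evidence already in hand = 1.6 × 2 × (1/3) = 16/15.
Odds after that evidence = (1/299) × 16/15 = 16/4485.
Target odds = 0.995/0.005 = 199.
Need 7ⁿ ≥ 199 ÷ (16/4485) = 55782.1875.
7⁵ = 16807 falls short of 55782.1875 but 7⁶ = 117649 reaches it, so n = 6.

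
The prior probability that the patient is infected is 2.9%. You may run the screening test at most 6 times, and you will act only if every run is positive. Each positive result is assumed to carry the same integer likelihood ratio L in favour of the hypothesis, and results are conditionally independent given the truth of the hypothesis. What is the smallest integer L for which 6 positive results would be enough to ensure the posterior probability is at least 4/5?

3

Prior odds = 0.029/0.971 = 29/971.
Target odds = 0.8/0.2 = 4.
Need L⁶ ≥ 4 ÷ (29/971) = 3884/29.
2⁶ = 64 < 3884/29 ≤ 729 = 3⁶, so L = 3.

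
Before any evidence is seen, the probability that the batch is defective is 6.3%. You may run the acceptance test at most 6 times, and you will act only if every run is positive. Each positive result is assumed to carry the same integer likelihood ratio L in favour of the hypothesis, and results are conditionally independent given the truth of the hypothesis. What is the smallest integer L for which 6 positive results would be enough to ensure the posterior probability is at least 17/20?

Prior odds = 0.063/0.937 = 63/937.
Target odds = 0.85/0.15 = 17/3.
Need L⁶ ≥ 17/3 ÷ (63/937) = 15929/189.
2⁶ = 64 < 15929/189 ≤ 729 = 3⁶, so L = 3.

3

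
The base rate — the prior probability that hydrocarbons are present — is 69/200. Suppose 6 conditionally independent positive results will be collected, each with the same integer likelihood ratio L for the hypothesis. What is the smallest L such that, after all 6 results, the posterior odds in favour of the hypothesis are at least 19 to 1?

Prior odds = 0.345/0.655 = 69/131.
Target odds = 19.
Need L⁶ ≥ 19 ÷ (69/131) = 2489/69.
1⁶ = 1 < 2489/69 ≤ 64 = 2⁶, so L = 2.

2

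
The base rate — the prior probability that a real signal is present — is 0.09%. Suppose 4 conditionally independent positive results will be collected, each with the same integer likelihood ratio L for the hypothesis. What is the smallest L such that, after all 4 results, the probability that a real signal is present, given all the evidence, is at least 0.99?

Prior odds = 0.0009/0.9991 = 9/9991.
Target odds = 0.99/0.01 = 99.
Need L⁴ ≥ 99 ÷ (9/9991) = 109901.
18⁴ = 104976 < 109901 ≤ 130321 = 19⁴, so L = 19.

19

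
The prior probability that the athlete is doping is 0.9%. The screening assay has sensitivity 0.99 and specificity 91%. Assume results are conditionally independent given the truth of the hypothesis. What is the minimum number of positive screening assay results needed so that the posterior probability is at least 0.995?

5

Prior odds = 0.009/0.991 = 9/991.
False-positive rate = 1 − 0.91 = 0.09; likelihood ratio of a positive = 0.99/0.09 = 11.
Target odds: 0.995 ÷ 0.005 = 199.
Require 11ⁿ ≥ 199 ÷ (9/991) = 197209/9.
11⁴ = 14641 falls short of 197209/9 but 11⁵ = 161051 reaches it, so n = 5.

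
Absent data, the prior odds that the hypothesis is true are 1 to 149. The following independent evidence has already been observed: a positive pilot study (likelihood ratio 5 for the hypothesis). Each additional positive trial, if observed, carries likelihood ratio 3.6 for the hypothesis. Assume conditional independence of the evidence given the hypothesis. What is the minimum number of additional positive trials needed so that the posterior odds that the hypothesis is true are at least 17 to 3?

5

Prior odds = 1/149.
Bayes factor of the evidence already in hand = 5.
Odds after that evidence = (1/149) × 5 = 5/149.
Target odds = 17/3.
Need 3.6ⁿ ≥ 17/3 ÷ (5/149) = 2533/15.
3.6⁴ = 167.9616 falls short of 2533/15 but 3.6⁵ = 604.66176 reaches it, so n = 5.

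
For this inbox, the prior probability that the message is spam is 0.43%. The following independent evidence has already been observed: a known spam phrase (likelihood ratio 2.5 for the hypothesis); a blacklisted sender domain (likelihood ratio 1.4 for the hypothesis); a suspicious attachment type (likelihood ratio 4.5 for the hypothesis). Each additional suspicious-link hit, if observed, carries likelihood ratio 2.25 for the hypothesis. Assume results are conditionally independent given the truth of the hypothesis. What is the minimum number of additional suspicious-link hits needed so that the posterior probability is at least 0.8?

Prior odds = 0.0043/0.9957 = 43/9957.
Combined Bayes factor of the evidence already in hand = 2.5 × 1.4 × 4.5 = 15.75.
Odds after that evidence = (43/9957) × 15.75 = 903/13276.
Target odds = 0.8/0.2 = 4.
Need 2.25ⁿ ≥ 4 ÷ (903/13276) = 53104/903.
2.25⁵ = 59049/1024 falls short of 53104/903 but 2.25⁶ = 531441/4096 reaches it, so n = 6.

6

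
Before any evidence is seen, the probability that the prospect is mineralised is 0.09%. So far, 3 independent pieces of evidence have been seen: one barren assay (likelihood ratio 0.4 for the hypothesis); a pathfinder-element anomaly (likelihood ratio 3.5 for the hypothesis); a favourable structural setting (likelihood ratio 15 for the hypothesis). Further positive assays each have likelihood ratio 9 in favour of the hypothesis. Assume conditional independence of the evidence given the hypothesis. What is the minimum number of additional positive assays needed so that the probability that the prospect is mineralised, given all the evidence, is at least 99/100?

Prior odds = 0.0009/0.9991 = 9/9991.
Combined Bayes factor of the evidence already in hand = 0.4 × 3.5 × 15 = 21.
Odds after that evidence = (9/9991) × 21 = 189/9991.
Target odds = 0.99/0.01 = 99.
Need 9ⁿ ≥ 99 ÷ (189/9991) = 109901/21.
9³ = 729 falls short of 109901/21 but 9⁴ = 6561 reaches it, so n = 4.

4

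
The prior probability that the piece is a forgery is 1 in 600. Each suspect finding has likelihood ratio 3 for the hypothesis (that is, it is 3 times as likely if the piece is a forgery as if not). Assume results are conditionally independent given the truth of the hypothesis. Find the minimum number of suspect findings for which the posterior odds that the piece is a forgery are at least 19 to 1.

Prior odds: (1/600) ÷ (599/600) = 1/599.
Likelihood ratio per suspect finding = 3.
Target odds = 19.
Need (1/599) × 3ⁿ ≥ 19, i.e. 3ⁿ ≥ 11381.
3⁸ = 6561 falls short of 11381 but 3⁹ = 19683 reaches it, so n = 9.

9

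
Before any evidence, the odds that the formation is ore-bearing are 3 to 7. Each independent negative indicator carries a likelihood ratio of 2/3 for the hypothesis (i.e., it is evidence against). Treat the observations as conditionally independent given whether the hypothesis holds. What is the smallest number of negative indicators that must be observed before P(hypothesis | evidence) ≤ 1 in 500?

Prior odds = 3/7.
Likelihood ratio per negative indicator = 2/3.
Target posterior odds = 0.002/0.998 = 1/499.
Require (2/3)ⁿ ≤ 1/499 ÷ (3/7) = 7/1497.
(2/3)¹³ = 8192/1594323 is still above 7/1497 but (2/3)¹⁴ = 16384/4782969 is at or below it, so n = 14.

14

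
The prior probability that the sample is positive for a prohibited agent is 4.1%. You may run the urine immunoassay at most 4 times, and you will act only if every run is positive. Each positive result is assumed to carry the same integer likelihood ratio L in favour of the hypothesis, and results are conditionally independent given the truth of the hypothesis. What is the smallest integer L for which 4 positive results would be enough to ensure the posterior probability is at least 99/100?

7

Prior odds = 0.041/0.959 = 41/959.
Target odds = 0.99/0.01 = 99.
Need L⁴ ≥ 99 ÷ (41/959) = 94941/41.
6⁴ = 1296 < 94941/41 ≤ 2401 = 7⁴, so L = 7.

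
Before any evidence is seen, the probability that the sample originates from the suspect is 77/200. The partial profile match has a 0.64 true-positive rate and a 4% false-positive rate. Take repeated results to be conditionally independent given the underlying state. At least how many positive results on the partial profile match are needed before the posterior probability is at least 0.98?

Prior odds: 0.385 ÷ 0.615 = 77/123.
Likelihood ratio of a positive result = 0.64/0.04 = 16.
Target odds: 0.98 ÷ 0.02 = 49.
Need (77/123) × 16ⁿ ≥ 49, i.e. 16ⁿ ≥ 861/11.
16¹ = 16 falls short of 861/11 but 16² = 256 reaches it, so n = 2.

2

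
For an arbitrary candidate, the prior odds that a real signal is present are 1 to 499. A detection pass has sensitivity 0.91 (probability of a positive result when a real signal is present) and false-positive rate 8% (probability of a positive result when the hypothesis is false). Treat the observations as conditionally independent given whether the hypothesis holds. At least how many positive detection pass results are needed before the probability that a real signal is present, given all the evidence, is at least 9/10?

Prior odds = 1/499.
Likelihood ratio of a positive result = 0.91/0.08 = 11.375.
Target posterior odds = 0.9/0.1 = 9.
Require 11.375ⁿ ≥ 9 ÷ (1/499) = 4491.
11.375³ = 753571/512 falls short of 4491 but 11.375⁴ = 68574961/4096 reaches it, so n = 4.

4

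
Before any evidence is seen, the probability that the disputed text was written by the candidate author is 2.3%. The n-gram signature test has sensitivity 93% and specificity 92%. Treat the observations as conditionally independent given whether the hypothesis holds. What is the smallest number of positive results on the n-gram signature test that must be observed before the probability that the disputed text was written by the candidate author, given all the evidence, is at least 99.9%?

Prior odds = 0.023/0.977 = 23/977.
False-positive rate = 1 − 0.92 = 0.08; likelihood ratio of a positive = 0.93/0.08 = 11.625.
Target posterior odds = 0.999/0.001 = 999.
Need (23/977) × 11.625ⁿ ≥ 999, i.e. 11.625ⁿ ≥ 976023/23.
11.625⁴ = 74805201/4096 falls short of 976023/23 but 11.625⁵ ≈212307 reaches it, so n = 5.

5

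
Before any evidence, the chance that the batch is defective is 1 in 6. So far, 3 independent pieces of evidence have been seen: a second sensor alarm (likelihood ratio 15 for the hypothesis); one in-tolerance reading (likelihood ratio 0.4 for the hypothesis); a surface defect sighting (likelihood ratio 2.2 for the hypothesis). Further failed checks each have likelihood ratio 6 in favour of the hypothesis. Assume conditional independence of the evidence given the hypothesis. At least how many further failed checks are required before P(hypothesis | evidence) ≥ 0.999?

Prior odds = (1/6)/(5/6) = 0.2.
Combined Bayes factor of the evidence already in hand = 15 × 0.4 × 2.2 = 13.2.
Odds after that evidence = 0.2 × 13.2 = 2.64.
Target odds = 0.999/0.001 = 999.
Need 6ⁿ ≥ 999 ÷ 2.64 = 8325/22.
6³ = 216 falls short of 8325/22 but 6⁴ = 1296 reaches it, so n = 4.

4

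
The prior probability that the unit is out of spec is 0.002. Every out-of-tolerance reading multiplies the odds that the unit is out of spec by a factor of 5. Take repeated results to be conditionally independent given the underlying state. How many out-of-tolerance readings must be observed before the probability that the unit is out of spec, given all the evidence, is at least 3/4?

Prior odds: 0.002 ÷ 0.998 = 1/499.
Likelihood ratio per out-of-tolerance reading = 5.
Target posterior odds = 0.75/0.25 = 3.
Require 5ⁿ ≥ 3 ÷ (1/499) = 1497.
5⁴ = 625 falls short of 1497 but 5⁵ = 3125 reaches it, so n = 5.

5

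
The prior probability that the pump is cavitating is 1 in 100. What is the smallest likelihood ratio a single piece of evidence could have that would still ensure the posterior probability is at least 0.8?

Prior odds = 0.01/0.99 = 1/99.
Target odds = 0.8/0.2 = 4.
Required Bayes factor = 4 ÷ (1/99) = 396.

396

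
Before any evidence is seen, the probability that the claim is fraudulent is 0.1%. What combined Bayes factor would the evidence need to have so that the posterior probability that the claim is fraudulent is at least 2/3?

1998

Prior odds = 0.001/0.999 = 1/999.
Target odds = (2/3)/(1/3) = 2.
Required Bayes factor = 2 ÷ (1/999) = 1998.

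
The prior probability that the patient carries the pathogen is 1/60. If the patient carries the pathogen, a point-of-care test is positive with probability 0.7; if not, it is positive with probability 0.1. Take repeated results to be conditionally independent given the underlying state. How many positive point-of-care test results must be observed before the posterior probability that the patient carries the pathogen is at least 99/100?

Prior odds = (1/60)/(59/60) = 1/59.
Likelihood ratio of a positive = 0.7/0.1 = 7.
Target posterior odds = 0.99/0.01 = 99.
Need (1/59) × 7ⁿ ≥ 99, i.e. 7ⁿ ≥ 5841.
7⁴ = 2401 falls short of 5841 but 7⁵ = 16807 reaches it, so n = 5.

5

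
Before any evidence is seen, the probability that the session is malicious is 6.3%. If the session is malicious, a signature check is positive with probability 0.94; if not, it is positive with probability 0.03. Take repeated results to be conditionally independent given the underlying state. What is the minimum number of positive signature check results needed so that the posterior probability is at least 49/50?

2

Prior odds = 0.063/0.937 = 63/937.
Likelihood ratio of a positive = 0.94/0.03 = 94/3.
Target posterior odds = 0.98/0.02 = 49.
Require (94/3)ⁿ ≥ 49 ÷ (63/937) = 6559/9.
(94/3)¹ = 94/3 falls short of 6559/9 but (94/3)² = 8836/9 reaches it, so n = 2.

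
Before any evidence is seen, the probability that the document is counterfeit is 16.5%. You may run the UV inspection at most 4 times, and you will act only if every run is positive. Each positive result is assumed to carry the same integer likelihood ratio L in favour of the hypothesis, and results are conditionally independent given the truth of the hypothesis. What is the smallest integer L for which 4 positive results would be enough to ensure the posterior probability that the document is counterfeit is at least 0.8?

Prior odds = 0.165/0.835 = 33/167.
Target odds = 0.8/0.2 = 4.
Need L⁴ ≥ 4 ÷ (33/167) = 668/33.
2⁴ = 16 < 668/33 ≤ 81 = 3⁴, so L = 3.

3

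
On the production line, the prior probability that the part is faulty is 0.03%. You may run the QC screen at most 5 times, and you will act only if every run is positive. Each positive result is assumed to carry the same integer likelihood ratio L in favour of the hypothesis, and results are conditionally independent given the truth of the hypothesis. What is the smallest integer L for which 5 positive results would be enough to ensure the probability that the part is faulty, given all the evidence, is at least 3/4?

7

Prior odds = 0.0003/0.9997 = 3/9997.
Target odds = 0.75/0.25 = 3.
Need L⁵ ≥ 3 ÷ (3/9997) = 9997.
6⁵ = 7776 < 9997 ≤ 16807 = 7⁵, so L = 7.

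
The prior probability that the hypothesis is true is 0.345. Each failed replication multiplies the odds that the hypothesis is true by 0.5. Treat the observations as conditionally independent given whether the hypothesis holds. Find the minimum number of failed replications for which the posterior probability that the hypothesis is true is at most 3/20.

Prior odds = 0.345/0.655 = 69/131.
Likelihood ratio per failed replication = 0.5.
Target odds: 0.15 ÷ 0.85 = 3/17.
Require 0.5ⁿ ≤ 3/17 ÷ (69/131) = 131/391.
0.5¹ = 0.5 is still above 131/391 but 0.5² = 0.25 is at or below it, so n = 2.

2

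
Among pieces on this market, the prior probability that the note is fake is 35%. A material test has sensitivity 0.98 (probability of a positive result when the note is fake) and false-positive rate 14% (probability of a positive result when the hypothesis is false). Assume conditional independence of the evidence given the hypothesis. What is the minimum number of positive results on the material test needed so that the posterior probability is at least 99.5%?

Prior odds = 0.35/0.65 = 7/13.
Likelihood ratio of a positive result = 0.98/0.14 = 7.
Target posterior odds = 0.995/0.005 = 199.
Require 7ⁿ ≥ 199 ÷ (7/13) = 2587/7.
7³ = 343 falls short of 2587/7 but 7⁴ = 2401 reaches it, so n = 4.

4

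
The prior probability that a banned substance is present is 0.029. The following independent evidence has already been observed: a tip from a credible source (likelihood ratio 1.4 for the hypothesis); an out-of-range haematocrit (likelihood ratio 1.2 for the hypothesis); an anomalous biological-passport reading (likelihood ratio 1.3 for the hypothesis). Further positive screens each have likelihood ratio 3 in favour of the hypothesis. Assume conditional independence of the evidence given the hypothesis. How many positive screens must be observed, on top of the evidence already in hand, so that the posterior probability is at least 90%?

5

Prior odds = 0.029/0.971 = 29/971.
Combined Bayes factor of the evidence already in hand = 1.4 × 1.2 × 1.3 = 2.184.
Odds after that evidence = (29/971) × 2.184 = 7917/121375.
Target odds = 0.9/0.1 = 9.
Need 3ⁿ ≥ 9 ÷ (7917/121375) = 364125/2639.
3⁴ = 81 falls short of 364125/2639 but 3⁵ = 243 reaches it, so n = 5.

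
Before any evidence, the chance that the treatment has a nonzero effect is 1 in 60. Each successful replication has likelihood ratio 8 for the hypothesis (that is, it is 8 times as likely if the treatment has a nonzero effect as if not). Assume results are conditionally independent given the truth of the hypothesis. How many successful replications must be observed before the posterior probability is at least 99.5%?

5

Prior odds = (1/60)/(59/60) = 1/59.
Likelihood ratio per successful replication = 8.
Target posterior odds = 0.995/0.005 = 199.
Need (1/59) × 8ⁿ ≥ 199, i.e. 8ⁿ ≥ 11741.
8⁴ = 4096 falls short of 11741 but 8⁵ = 32768 reaches it, so n = 5.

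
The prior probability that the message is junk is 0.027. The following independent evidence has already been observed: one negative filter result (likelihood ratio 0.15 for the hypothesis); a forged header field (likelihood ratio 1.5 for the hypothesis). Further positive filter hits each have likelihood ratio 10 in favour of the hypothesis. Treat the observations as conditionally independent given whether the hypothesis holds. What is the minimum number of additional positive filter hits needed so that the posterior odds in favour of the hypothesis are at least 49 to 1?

Prior odds = 0.027/0.973 = 27/973.
Combined Bayes factor of the evidence already in hand = 0.15 × 1.5 = 0.225.
Odds after that evidence = (27/973) × 0.225 = 243/38920.
Target odds = 49.
Need 10ⁿ ≥ 49 ÷ (243/38920) = 1907080/243.
10³ = 1000 falls short of 1907080/243 but 10⁴ = 10000 reaches it, so n = 4.

4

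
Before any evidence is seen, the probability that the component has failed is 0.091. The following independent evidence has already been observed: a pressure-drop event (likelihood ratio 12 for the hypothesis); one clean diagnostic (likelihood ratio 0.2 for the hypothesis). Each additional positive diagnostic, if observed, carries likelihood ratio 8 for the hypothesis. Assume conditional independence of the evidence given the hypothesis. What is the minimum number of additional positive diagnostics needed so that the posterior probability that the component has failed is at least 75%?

Prior odds = 0.091/0.909 = 91/909.
Combined Bayes factor of the evidence already in hand = 12 × 0.2 = 2.4.
Odds after that evidence = (91/909) × 2.4 = 364/1515.
Target odds = 0.75/0.25 = 3.
Need 8ⁿ ≥ 3 ÷ (364/1515) = 4545/364.
8¹ = 8 falls short of 4545/364 but 8² = 64 reaches it, so n = 2.

2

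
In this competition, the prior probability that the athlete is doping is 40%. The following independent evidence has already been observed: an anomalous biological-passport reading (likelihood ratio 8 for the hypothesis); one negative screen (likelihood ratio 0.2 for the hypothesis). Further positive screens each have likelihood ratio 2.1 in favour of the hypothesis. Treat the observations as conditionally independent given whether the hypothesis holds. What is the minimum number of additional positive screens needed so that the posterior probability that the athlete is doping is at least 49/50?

6

Prior odds = 0.4/0.6 = 2/3.
Combined Bayes factor of the evidence already in hand = 8 × 0.2 = 1.6.
Odds after that evidence = (2/3) × 1.6 = 16/15.
Target odds = 0.98/0.02 = 49.
Need 2.1ⁿ ≥ 49 ÷ (16/15) = 45.9375.
2.1⁵ = 4084101/100000 falls short of 45.9375 but 2.1⁶ = 85766121/1000000 reaches it, so n = 6.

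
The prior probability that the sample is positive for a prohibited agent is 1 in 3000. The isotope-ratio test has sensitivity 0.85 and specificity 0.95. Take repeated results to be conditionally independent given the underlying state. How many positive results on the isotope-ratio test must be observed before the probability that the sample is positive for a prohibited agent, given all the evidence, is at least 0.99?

5

Prior odds = (1/3000)/(2999/3000) = 1/2999.
False-positive rate = 1 − 0.95 = 0.05; likelihood ratio of a positive = 0.85/0.05 = 17.
Target posterior odds = 0.99/0.01 = 99.
Need (1/2999) × 17ⁿ ≥ 99, i.e. 17ⁿ ≥ 296901.
17⁴ = 83521 falls short of 296901 but 17⁵ = 1419857 reaches it, so n = 5.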